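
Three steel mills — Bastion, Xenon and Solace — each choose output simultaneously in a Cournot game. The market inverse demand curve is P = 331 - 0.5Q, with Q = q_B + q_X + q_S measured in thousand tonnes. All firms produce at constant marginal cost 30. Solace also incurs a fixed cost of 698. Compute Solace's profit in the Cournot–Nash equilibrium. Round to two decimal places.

10627.13

A representative firm's profit is π_i = q_i(331 - 0.5Q) - 30q_i.
Setting ∂π_i/∂q_i = 0 with rivals' quantities fixed: 301 - q_i - (1/2)·Σ_{j≠i} q_j = 0.
With identical firms every q_j equals q_i, so Σ_{j≠i} q_j = 2q_i and 301 = 2q_i, giving q_i = 301/2.
Price P = 331 - (1/2)·(903/2) = 421/4.
Solace's profit: (421/4 - 30)·(301/2) - 698 = 10627.1250.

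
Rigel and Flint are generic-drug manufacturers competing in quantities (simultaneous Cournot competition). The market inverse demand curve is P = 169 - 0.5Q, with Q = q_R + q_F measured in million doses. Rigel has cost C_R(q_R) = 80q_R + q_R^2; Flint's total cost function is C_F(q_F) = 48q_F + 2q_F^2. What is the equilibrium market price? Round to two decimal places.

145.17

Rigel's profit: π_R = (169 - 0.5Q)q_R - (80q_R + q_R²). Setting ∂π_R/∂q_R = 0: 89 - 3q_R - (1/2)(q_F) = 0.
Flint's first-order condition: 121 - 5q_F - (1/2)(q_R) = 0.
So q_R = (89 - (1/2)q_F)/3 and q_F = (121 - (1/2)q_R)/5.
Substituting one into the other gives q_R = 1538/59 and q_F = 1274/59.
Total output Q = 47.6610, so price P = 169 - (1/2)·47.6610 = 145.1695.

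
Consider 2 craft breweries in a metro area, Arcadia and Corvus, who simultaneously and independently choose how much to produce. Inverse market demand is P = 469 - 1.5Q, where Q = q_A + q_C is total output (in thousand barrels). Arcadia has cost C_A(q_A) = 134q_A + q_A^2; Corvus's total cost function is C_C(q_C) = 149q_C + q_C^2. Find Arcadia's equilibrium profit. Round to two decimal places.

6897.84

Arcadia's profit: π_A = (469 - 1.5Q)q_A - (134q_A + q_A²). Setting ∂π_A/∂q_A = 0: 335 - 5q_A - (3/2)(q_C) = 0.
Corvus's profit: π_C = (469 - 1.5Q)q_C - (149q_C + q_C²). Setting ∂π_C/∂q_C = 0: 320 - 5q_C - (3/2)(q_A) = 0.
Rearranging gives the reaction functions q_A = (335 - (3/2)q_C)/5 and q_C = (320 - (3/2)q_A)/5.
Substituting one into the other gives q_A = 52.5275 and q_C = 48.2418.
Price P = 469 - (3/2)·(1310/13) = 317.8462.
Arcadia's profit: 317.8462·52.5275 - 134·52.5275 - 52.5275² = 6897.8384.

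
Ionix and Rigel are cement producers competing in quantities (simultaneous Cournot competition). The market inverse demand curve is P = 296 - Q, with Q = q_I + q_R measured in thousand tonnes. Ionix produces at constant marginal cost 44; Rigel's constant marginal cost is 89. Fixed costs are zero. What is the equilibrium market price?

143

Ionix's profit: π_I = (296 - Q)q_I - (44q_I). Setting ∂π_I/∂q_I = 0: 252 - 2q_I - (q_R) = 0.
Rigel's profit: π_R = (296 - Q)q_R - (89q_R). Setting ∂π_R/∂q_R = 0: 207 - 2q_R - (q_I) = 0.
Best responses: q_I = (252 - q_R)/2, q_R = (207 - q_I)/2.
Solving the pair: q_I = 99, q_R = 54.
Total output Q = 153, so price P = 296 - 153 = 143.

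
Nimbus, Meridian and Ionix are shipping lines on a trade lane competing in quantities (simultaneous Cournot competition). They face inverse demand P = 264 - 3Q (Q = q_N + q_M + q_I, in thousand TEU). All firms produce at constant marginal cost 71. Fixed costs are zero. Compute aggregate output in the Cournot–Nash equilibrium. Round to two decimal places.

48.25

Each firm earns π_i = (264 - 3Q)q_i - 71q_i.
First-order condition (treating rivals' output as given): 193 - 6q_i - 3·Σ_{j≠i} q_j = 0.
By symmetry each firm produces the same amount; substituting Σ_{j≠i} q_j = 2q_i yields q_i = 193/12.
Total output Q = 193/12 + 193/12 + 193/12 = 193/4.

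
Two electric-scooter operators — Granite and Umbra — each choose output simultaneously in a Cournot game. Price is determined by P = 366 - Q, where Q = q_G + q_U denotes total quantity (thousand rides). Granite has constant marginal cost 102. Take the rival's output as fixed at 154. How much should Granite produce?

55

With the rival's output fixed at 154, Granite's profit is π_G = (366 - 154 - q_G)q_G - (102q_G) = (212 - q_G)q_G - (102q_G).
∂π_G/∂q_G = 110 - 2q_G = 0, so q_G = 55.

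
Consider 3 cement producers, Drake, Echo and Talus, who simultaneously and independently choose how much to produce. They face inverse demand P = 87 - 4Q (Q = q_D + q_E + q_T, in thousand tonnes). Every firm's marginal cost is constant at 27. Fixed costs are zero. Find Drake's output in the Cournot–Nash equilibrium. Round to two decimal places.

Each firm earns π_i = (87 - 4Q)q_i - 27q_i.
First-order condition (treating rivals' output as given): 60 - 8q_i - 4·Σ_{j≠i} q_j = 0.
With identical firms every q_j equals q_i, so Σ_{j≠i} q_j = 2q_i and 60 = 16q_i, giving q_i = 15/4.

3.75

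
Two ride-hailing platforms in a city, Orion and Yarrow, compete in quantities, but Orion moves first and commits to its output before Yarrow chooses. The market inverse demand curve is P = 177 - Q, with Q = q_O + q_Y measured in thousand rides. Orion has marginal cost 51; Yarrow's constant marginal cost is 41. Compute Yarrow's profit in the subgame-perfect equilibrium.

1521

The follower Yarrow best-responds to any q_O: π_Y = (177 - Q)q_Y - 41q_Y.
∂π_Y/∂q_Y = 136 - q_O - 2q_Y = 0 gives the reaction function q_Y = (136 - q_O)/2.
Orion substitutes q_Y(q_O) into its own profit: π_O = q_O(177 - q_O - (136 - q_O)/2) - 51q_O = (109 - (1/2)q_O)q_O - 51q_O.
Maximising: ∂π_O/∂q_O = 58 - q_O = 0, giving q_O = 58.
Then q_Y = (136 - 58)/2 = 39.
Price P = 177 - 97 = 80.
Yarrow's profit: (80 - 41)·39 = 1521.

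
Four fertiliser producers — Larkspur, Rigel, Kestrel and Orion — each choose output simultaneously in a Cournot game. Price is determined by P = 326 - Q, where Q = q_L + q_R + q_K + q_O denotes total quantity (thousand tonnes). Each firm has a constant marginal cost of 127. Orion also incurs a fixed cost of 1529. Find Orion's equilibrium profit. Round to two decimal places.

55.04

A representative firm's profit is π_i = q_i(326 - Q) - 127q_i.
Setting ∂π_i/∂q_i = 0 with rivals' quantities fixed: 199 - 2q_i - Σ_{j≠i} q_j = 0.
By symmetry each firm produces the same amount; substituting Σ_{j≠i} q_j = 3q_i yields q_i = 199/5.
Price P = 326 - 796/5 = 834/5.
Orion's profit: (834/5 - 127)·(199/5) - 1529 = 1376/25.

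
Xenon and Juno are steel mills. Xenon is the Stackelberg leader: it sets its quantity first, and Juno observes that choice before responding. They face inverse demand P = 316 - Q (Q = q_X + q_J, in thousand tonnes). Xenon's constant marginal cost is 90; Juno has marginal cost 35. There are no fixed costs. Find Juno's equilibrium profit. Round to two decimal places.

9555.06

Solve by backward induction. Given q_X, the follower Juno maximises π_J = (316 - q_X - q_J)q_J - 35q_J.
Setting the follower's marginal profit to zero, 281 - q_X - 2q_J = 0, i.e. q_J = (281 - q_X)/2.
The leader anticipates this reaction. Substituting into P = 316 - Q gives P = 351/2 - (1/2)q_X, so π_X = (351/2 - (1/2)q_X)q_X - 90q_X.
Maximising: ∂π_X/∂q_X = 171/2 - q_X = 0, giving q_X = 171/2.
Then q_J = (281 - 171/2)/2 = 391/4.
Price P = 316 - 733/4 = 531/4.
Juno's profit: (531/4 - 35)·(391/4) = 9555.0625.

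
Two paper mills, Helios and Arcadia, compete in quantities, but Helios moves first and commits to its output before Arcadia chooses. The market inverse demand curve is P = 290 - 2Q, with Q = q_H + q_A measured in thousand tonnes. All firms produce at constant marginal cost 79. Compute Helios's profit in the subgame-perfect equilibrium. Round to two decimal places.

2782.56

The follower Arcadia best-responds to any q_H: π_A = (290 - 2Q)q_A - 79q_A.
Follower FOC: 211 - 2q_H - 4q_A = 0, so q_A(q_H) = (211 - 2q_H)/4.
Helios substitutes q_A(q_H) into its own profit: π_H = q_H(290 - 2q_H - (211 - 2q_H)/2) - 79q_H = (369/2 - q_H)q_H - 79q_H.
Maximising: ∂π_H/∂q_H = 211/2 - 2q_H = 0, giving q_H = 211/4.
Then q_A = (211 - 2·(211/4))/4 = 211/8.
Price P = 290 - 2·(633/8) = 527/4.
Helios's profit: (527/4 - 79)·(211/4) = 2782.5625.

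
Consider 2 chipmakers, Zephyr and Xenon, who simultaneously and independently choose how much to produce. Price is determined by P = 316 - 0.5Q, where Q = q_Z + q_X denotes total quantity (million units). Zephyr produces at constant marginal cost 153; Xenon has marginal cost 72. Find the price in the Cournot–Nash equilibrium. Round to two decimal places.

180.33

Zephyr's profit: π_Z = (316 - 0.5Q)q_Z - (153q_Z). Setting ∂π_Z/∂q_Z = 0: 163 - q_Z - (1/2)(q_X) = 0.
Xenon's profit: π_X = (316 - 0.5Q)q_X - (72q_X). Setting ∂π_X/∂q_X = 0: 244 - q_X - (1/2)(q_Z) = 0.
So q_Z = (163 - (1/2)q_X) and q_X = (244 - (1/2)q_Z).
Solving the pair: q_Z = 164/3, q_X = 650/3.
Total output Q = 814/3, so price P = 316 - (1/2)·(814/3) = 541/3.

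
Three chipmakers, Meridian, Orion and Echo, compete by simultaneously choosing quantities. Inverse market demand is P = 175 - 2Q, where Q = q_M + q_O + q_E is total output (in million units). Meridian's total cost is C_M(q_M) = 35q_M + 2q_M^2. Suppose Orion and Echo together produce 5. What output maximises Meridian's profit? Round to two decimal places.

16.25

With rivals' combined output fixed at 5, Meridian's profit is π_M = (175 - 2·5 - 2q_M)q_M - (35q_M + 2q_M²) = (165 - 2q_M)q_M - (35q_M + 2q_M²).
∂π_M/∂q_M = 130 - 8q_M = 0, so q_M = 65/4.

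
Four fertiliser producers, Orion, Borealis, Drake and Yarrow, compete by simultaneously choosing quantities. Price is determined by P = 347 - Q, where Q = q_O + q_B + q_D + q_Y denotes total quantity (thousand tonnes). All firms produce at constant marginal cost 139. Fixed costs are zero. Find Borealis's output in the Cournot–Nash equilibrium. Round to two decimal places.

Each firm earns π_i = (347 - Q)q_i - 139q_i.
Setting ∂π_i/∂q_i = 0 with rivals' quantities fixed: 208 - 2q_i - Σ_{j≠i} q_j = 0.
With identical firms every q_j equals q_i, so Σ_{j≠i} q_j = 3q_i and 208 = 5q_i, giving q_i = 208/5.

41.60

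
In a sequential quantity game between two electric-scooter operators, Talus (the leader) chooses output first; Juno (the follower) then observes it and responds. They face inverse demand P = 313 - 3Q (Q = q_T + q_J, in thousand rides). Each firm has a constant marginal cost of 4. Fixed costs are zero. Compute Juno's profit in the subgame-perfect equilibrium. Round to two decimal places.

The follower Juno best-responds to any q_T: π_J = (313 - 3Q)q_J - 4q_J.
∂π_J/∂q_J = 309 - 3q_T - 6q_J = 0 gives the reaction function q_J = (309 - 3q_T)/6.
The leader anticipates this reaction. Substituting into P = 313 - 3Q gives P = 317/2 - (3/2)q_T, so π_T = (317/2 - (3/2)q_T)q_T - 4q_T.
Leader FOC: 309/2 - 3q_T = 0, so q_T = 103/2.
Then q_J = (309 - 3·(103/2))/6 = 103/4.
Price P = 313 - 3·(309/4) = 325/4.
Juno's profit: (325/4 - 4)·(103/4) = 1989.1875.

1989.19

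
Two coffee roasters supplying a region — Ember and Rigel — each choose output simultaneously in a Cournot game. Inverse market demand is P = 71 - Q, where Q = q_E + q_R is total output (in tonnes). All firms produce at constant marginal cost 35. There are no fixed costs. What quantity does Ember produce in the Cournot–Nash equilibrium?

Each firm earns π_i = (71 - Q)q_i - 35q_i.
First-order condition (treating rivals' output as given): 36 - 2q_i - q_j = 0.
By symmetry each firm produces the same amount; substituting q_j = q_i yields q_i = 36/3 = 12.

12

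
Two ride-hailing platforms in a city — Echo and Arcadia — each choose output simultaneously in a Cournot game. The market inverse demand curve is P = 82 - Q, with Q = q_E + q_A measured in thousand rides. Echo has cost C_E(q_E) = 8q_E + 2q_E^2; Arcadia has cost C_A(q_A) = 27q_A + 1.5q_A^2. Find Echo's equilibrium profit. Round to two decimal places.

353.95

Echo's profit: π_E = (82 - Q)q_E - (8q_E + 2q_E²). Setting ∂π_E/∂q_E = 0: 74 - 6q_E - (q_A) = 0.
Arcadia's first-order condition: 55 - 5q_A - (q_E) = 0.
Rearranging gives the reaction functions q_E = (74 - q_A)/6 and q_A = (55 - q_E)/5.
Substituting one into the other gives q_E = 315/29 and q_A = 256/29.
Price P = 82 - 571/29 = 1807/29.
Echo's profit: (1807/29)·(315/29) - 8·(315/29) - 2(315/29)² = 353.9536.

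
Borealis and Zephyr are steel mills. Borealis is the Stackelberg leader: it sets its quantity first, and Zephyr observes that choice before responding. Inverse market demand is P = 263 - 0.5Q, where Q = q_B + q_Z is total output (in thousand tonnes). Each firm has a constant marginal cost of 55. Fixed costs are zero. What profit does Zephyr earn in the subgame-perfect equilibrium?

5408

Solve by backward induction. Given q_B, the follower Zephyr maximises π_Z = (263 - (1/2)q_B - (1/2)q_Z)q_Z - 55q_Z.
Setting the follower's marginal profit to zero, 208 - (1/2)q_B - q_Z = 0, i.e. q_Z = (208 - (1/2)q_B).
Borealis substitutes q_Z(q_B) into its own profit: π_B = q_B(263 - (1/2)q_B - (208 - (1/2)q_B)/2) - 55q_B = (159 - (1/4)q_B)q_B - 55q_B.
Leader FOC: 104 - (1/2)q_B = 0, so q_B = 208.
Then q_Z = (208 - (1/2)·208) = 104.
Price P = 263 - (1/2)·312 = 107.
Zephyr's profit: (107 - 55)·104 = 5408.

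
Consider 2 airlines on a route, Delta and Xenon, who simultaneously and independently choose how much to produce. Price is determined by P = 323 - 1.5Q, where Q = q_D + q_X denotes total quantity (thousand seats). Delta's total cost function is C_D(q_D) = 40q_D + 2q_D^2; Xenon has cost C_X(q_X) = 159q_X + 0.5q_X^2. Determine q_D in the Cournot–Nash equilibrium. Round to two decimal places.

Delta's profit: π_D = (323 - 1.5Q)q_D - (40q_D + 2q_D²). Setting ∂π_D/∂q_D = 0: 283 - 7q_D - (3/2)(q_X) = 0.
Xenon's profit: π_X = (323 - 1.5Q)q_X - (159q_X + (1/2)q_X²). Setting ∂π_X/∂q_X = 0: 164 - 4q_X - (3/2)(q_D) = 0.
So q_D = (283 - (3/2)q_X)/7 and q_X = (164 - (3/2)q_D)/4.
Substituting one into the other gives q_D = 34.4078 and q_X = 28.0971.

34.41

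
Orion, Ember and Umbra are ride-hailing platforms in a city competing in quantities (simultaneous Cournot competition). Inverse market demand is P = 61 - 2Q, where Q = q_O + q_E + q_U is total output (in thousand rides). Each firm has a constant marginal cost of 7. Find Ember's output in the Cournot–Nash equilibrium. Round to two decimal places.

6.75

Each firm earns π_i = (61 - 2Q)q_i - 7q_i.
First-order condition (treating rivals' output as given): 54 - 4q_i - 2·Σ_{j≠i} q_j = 0.
By symmetry each firm produces the same amount; substituting Σ_{j≠i} q_j = 2q_i yields q_i = 54/8 = 27/4.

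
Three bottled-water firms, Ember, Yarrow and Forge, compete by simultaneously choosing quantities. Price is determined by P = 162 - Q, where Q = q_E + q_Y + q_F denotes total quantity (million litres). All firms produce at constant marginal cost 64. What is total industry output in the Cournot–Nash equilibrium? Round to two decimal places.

Each firm earns π_i = (162 - Q)q_i - 64q_i.
Setting ∂π_i/∂q_i = 0 with rivals' quantities fixed: 98 - 2q_i - Σ_{j≠i} q_j = 0.
With identical firms every q_j equals q_i, so Σ_{j≠i} q_j = 2q_i and 98 = 4q_i, giving q_i = 49/2.
Total output Q = 49/2 + 49/2 + 49/2 = 147/2.

73.50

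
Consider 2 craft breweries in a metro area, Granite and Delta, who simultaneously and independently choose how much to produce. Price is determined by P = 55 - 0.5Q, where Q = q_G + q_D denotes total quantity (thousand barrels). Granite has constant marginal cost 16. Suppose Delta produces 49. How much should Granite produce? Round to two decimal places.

14.50

With the rival's output fixed at 49, Granite's profit is π_G = (55 - (1/2)·49 - (1/2)q_G)q_G - (16q_G) = (61/2 - (1/2)q_G)q_G - (16q_G).
∂π_G/∂q_G = 29/2 - q_G = 0, so q_G = 29/2.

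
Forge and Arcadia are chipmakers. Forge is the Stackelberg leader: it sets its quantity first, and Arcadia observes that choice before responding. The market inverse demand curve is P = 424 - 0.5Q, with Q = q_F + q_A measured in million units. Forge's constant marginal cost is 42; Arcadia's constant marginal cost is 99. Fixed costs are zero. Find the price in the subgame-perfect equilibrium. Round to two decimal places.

Solve by backward induction. Given q_F, the follower Arcadia maximises π_A = (424 - (1/2)q_F - (1/2)q_A)q_A - 99q_A.
Follower FOC: 325 - (1/2)q_F - q_A = 0, so q_A(q_F) = (325 - (1/2)q_F).
Forge substitutes q_A(q_F) into its own profit: π_F = q_F(424 - (1/2)q_F - (325 - (1/2)q_F)/2) - 42q_F = (523/2 - (1/4)q_F)q_F - 42q_F.
Leader FOC: 439/2 - (1/2)q_F = 0, so q_F = 439.
Then q_A = (325 - (1/2)·439) = 211/2.
Total output Q = 1089/2, so price P = 424 - (1/2)·(1089/2) = 607/4.

151.75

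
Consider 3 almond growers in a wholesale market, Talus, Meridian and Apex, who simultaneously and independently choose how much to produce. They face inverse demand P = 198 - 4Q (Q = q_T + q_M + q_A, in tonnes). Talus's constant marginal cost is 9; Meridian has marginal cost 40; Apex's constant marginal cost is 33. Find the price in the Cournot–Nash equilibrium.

Talus's profit: π_T = (198 - 4Q)q_T - (9q_T). Setting ∂π_T/∂q_T = 0: 189 - 8q_T - 4(q_M + q_A) = 0.
Meridian's profit: π_M = (198 - 4Q)q_M - (40q_M). Setting ∂π_M/∂q_M = 0: 158 - 8q_M - 4(q_T + q_A) = 0.
Apex's profit: π_A = (198 - 4Q)q_A - (33q_A). Setting ∂π_A/∂q_A = 0: 165 - 8q_A - 4(q_T + q_M) = 0.
Adding the 3 conditions: 512 − 8Q − 8Q = 0, i.e. Q = 32.
Back-substituting: q_T = (189 − 128)/4 = 61/4, q_M = (158 − 128)/4 = 15/2, q_A = (165 − 128)/4 = 37/4.
Total output Q = 32, so price P = 198 - 4·32 = 70.

70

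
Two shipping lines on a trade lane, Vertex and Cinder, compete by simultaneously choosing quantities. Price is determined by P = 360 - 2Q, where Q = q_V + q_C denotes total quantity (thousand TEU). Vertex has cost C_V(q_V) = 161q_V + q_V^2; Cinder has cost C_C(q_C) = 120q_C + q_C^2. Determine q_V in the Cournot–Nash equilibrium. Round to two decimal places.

22.31

Vertex's profit: π_V = (360 - 2Q)q_V - (161q_V + q_V²). Setting ∂π_V/∂q_V = 0: 199 - 6q_V - 2(q_C) = 0.
Cinder's profit: π_C = (360 - 2Q)q_C - (120q_C + q_C²). Setting ∂π_C/∂q_C = 0: 240 - 6q_C - 2(q_V) = 0.
So q_V = (199 - 2q_C)/6 and q_C = (240 - 2q_V)/6.
Solving the pair: q_V = 357/16, q_C = 521/16.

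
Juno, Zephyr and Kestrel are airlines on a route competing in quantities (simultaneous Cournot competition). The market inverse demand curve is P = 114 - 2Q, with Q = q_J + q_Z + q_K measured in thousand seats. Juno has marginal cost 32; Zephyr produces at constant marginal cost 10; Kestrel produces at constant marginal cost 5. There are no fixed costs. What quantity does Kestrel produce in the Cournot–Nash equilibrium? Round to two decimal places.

17.63

Juno's profit: π_J = (114 - 2Q)q_J - (32q_J). Setting ∂π_J/∂q_J = 0: 82 - 4q_J - 2(q_Z + q_K) = 0.
Zephyr's first-order condition: 104 - 4q_Z - 2(q_J + q_K) = 0.
Kestrel's profit: π_K = (114 - 2Q)q_K - (5q_K). Setting ∂π_K/∂q_K = 0: 109 - 4q_K - 2(q_J + q_Z) = 0.
Summing all 3 equations gives 295 − 8Q = 0, hence Q = 295/8.
Back-substituting: q_J = (82 − 295/4)/2 = 33/8, q_Z = (104 − 295/4)/2 = 121/8, q_K = (109 − 295/4)/2 = 141/8.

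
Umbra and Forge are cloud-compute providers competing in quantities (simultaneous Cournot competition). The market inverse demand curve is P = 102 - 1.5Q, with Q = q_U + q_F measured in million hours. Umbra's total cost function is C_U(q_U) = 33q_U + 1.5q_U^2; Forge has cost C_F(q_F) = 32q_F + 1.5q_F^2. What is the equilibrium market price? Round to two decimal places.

Umbra's profit: π_U = (102 - 1.5Q)q_U - (33q_U + (3/2)q_U²). Setting ∂π_U/∂q_U = 0: 69 - 6q_U - (3/2)(q_F) = 0.
Forge's first-order condition: 70 - 6q_F - (3/2)(q_U) = 0.
Best responses: q_U = (69 - (3/2)q_F)/6, q_F = (70 - (3/2)q_U)/6.
Solving the pair: q_U = 412/45, q_F = 422/45.
Total output Q = 278/15, so price P = 102 - (3/2)·(278/15) = 371/5.

74.20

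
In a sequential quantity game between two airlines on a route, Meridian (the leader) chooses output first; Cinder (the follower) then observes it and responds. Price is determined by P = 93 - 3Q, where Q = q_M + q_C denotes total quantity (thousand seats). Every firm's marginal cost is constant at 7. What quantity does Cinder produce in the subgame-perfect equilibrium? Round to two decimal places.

7.17

The follower Cinder best-responds to any q_M: π_C = (93 - 3Q)q_C - 7q_C.
Follower FOC: 86 - 3q_M - 6q_C = 0, so q_C(q_M) = (86 - 3q_M)/6.
Meridian substitutes q_C(q_M) into its own profit: π_M = q_M(93 - 3q_M - (86 - 3q_M)/2) - 7q_M = (50 - (3/2)q_M)q_M - 7q_M.
The leader's first-order condition 43 - 3q_M = 0 yields q_M = 43/3.
Then q_C = (86 - 3·(43/3))/6 = 43/6.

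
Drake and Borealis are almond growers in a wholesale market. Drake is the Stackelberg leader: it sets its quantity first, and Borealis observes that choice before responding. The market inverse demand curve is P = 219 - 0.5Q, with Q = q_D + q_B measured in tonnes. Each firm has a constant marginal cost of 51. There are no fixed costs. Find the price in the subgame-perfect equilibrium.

The follower Borealis best-responds to any q_D: π_B = (219 - 0.5Q)q_B - 51q_B.
∂π_B/∂q_B = 168 - (1/2)q_D - q_B = 0 gives the reaction function q_B = (168 - (1/2)q_D).
Drake substitutes q_B(q_D) into its own profit: π_D = q_D(219 - (1/2)q_D - (168 - (1/2)q_D)/2) - 51q_D = (135 - (1/4)q_D)q_D - 51q_D.
Leader FOC: 84 - (1/2)q_D = 0, so q_D = 168.
Then q_B = (168 - (1/2)·168) = 84.
Total output Q = 252, so price P = 219 - (1/2)·252 = 93.

93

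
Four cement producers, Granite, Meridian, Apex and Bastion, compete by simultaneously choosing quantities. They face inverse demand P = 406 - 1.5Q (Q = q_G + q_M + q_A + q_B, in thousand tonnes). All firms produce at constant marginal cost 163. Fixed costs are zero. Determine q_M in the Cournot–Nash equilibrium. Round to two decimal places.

32.40

Each firm earns π_i = (406 - 1.5Q)q_i - 163q_i.
First-order condition (treating rivals' output as given): 243 - 3q_i - (3/2)·Σ_{j≠i} q_j = 0.
With identical firms every q_j equals q_i, so Σ_{j≠i} q_j = 3q_i and 243 = (15/2)q_i, giving q_i = 162/5.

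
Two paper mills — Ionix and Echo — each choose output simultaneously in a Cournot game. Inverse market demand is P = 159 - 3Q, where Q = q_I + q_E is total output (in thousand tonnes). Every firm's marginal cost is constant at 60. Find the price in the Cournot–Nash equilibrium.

A representative firm's profit is π_i = q_i(159 - 3Q) - 60q_i.
First-order condition (treating rivals' output as given): 99 - 6q_i - 3q_j = 0.
With identical firms every q_j equals q_i, so q_j = q_i and 99 = 9q_i, giving q_i = 11.
Total output Q = 22, so price P = 159 - 3·22 = 93.

93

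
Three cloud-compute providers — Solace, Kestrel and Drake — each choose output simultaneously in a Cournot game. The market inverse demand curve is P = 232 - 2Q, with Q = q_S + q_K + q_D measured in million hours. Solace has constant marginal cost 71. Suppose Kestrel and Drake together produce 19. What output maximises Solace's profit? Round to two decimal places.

30.75

With rivals' combined output fixed at 19, Solace's profit is π_S = (232 - 2·19 - 2q_S)q_S - (71q_S) = (194 - 2q_S)q_S - (71q_S).
∂π_S/∂q_S = 123 - 4q_S = 0, so q_S = 123/4.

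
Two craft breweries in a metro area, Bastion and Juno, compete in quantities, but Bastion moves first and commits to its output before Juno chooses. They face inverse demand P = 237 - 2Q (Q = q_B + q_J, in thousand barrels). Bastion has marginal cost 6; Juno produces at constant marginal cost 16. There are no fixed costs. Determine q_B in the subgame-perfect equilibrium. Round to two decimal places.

60.25

The follower Juno best-responds to any q_B: π_J = (237 - 2Q)q_J - 16q_J.
Follower FOC: 221 - 2q_B - 4q_J = 0, so q_J(q_B) = (221 - 2q_B)/4.
Bastion substitutes q_J(q_B) into its own profit: π_B = q_B(237 - 2q_B - (221 - 2q_B)/2) - 6q_B = (253/2 - q_B)q_B - 6q_B.
Maximising: ∂π_B/∂q_B = 241/2 - 2q_B = 0, giving q_B = 241/4.
Then q_J = (221 - 2·(241/4))/4 = 201/8.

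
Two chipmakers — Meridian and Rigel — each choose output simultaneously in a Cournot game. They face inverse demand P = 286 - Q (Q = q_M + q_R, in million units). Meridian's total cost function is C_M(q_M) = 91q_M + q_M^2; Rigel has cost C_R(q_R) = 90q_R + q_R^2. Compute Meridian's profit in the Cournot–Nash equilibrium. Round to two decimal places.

3031.61

Meridian's profit: π_M = (286 - Q)q_M - (91q_M + q_M²). Setting ∂π_M/∂q_M = 0: 195 - 4q_M - (q_R) = 0.
Rigel's first-order condition: 196 - 4q_R - (q_M) = 0.
Best responses: q_M = (195 - q_R)/4, q_R = (196 - q_M)/4.
Substituting one into the other gives q_M = 584/15 and q_R = 589/15.
Price P = 286 - 391/5 = 1039/5.
Meridian's profit: (1039/5)·(584/15) - 91·(584/15) - (584/15)² = 3031.6089.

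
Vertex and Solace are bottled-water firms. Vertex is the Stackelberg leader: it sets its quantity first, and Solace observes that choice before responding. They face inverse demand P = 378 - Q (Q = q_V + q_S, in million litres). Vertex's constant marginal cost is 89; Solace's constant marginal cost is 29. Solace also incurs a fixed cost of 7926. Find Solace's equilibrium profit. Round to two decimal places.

The follower Solace best-responds to any q_V: π_S = (378 - Q)q_S - 29q_S.
Setting the follower's marginal profit to zero, 349 - q_V - 2q_S = 0, i.e. q_S = (349 - q_V)/2.
Vertex substitutes q_S(q_V) into its own profit: π_V = q_V(378 - q_V - (349 - q_V)/2) - 89q_V = (407/2 - (1/2)q_V)q_V - 89q_V.
The leader's first-order condition 229/2 - q_V = 0 yields q_V = 229/2.
Then q_S = (349 - 229/2)/2 = 469/4.
Price P = 378 - 927/4 = 585/4.
Solace's profit: (585/4 - 29)·(469/4) - 7926 = 5821.5625.

5821.56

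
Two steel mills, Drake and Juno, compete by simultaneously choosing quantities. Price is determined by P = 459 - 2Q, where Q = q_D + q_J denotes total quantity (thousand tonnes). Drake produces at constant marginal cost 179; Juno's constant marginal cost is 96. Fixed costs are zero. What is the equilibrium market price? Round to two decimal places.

Drake's profit: π_D = (459 - 2Q)q_D - (179q_D). Setting ∂π_D/∂q_D = 0: 280 - 4q_D - 2(q_J) = 0.
Juno's first-order condition: 363 - 4q_J - 2(q_D) = 0.
So q_D = (280 - 2q_J)/4 and q_J = (363 - 2q_D)/4.
Solving the pair: q_D = 197/6, q_J = 223/3.
Total output Q = 643/6, so price P = 459 - 2·(643/6) = 734/3.

244.67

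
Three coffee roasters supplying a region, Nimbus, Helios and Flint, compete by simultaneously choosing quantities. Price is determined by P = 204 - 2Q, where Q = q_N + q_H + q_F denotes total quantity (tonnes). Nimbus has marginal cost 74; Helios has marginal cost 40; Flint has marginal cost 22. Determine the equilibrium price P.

Nimbus's profit: π_N = (204 - 2Q)q_N - (74q_N). Setting ∂π_N/∂q_N = 0: 130 - 4q_N - 2(q_H + q_F) = 0.
Helios's profit: π_H = (204 - 2Q)q_H - (40q_H). Setting ∂π_H/∂q_H = 0: 164 - 4q_H - 2(q_N + q_F) = 0.
Flint's profit: π_F = (204 - 2Q)q_F - (22q_F). Setting ∂π_F/∂q_F = 0: 182 - 4q_F - 2(q_N + q_H) = 0.
Summing all 3 equations gives 476 − 8Q = 0, hence Q = 119/2.
Back-substituting: q_N = (130 − 119)/2 = 11/2, q_H = (164 − 119)/2 = 45/2, q_F = (182 − 119)/2 = 63/2.
Total output Q = 119/2, so price P = 204 - 2·(119/2) = 85.

85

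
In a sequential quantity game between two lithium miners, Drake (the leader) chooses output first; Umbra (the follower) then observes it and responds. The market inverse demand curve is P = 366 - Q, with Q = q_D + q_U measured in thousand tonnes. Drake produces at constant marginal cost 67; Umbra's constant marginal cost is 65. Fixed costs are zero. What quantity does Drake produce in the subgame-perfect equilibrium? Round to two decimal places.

148.50

Solve by backward induction. Given q_D, the follower Umbra maximises π_U = (366 - q_D - q_U)q_U - 65q_U.
Follower FOC: 301 - q_D - 2q_U = 0, so q_U(q_D) = (301 - q_D)/2.
Drake substitutes q_U(q_D) into its own profit: π_D = q_D(366 - q_D - (301 - q_D)/2) - 67q_D = (431/2 - (1/2)q_D)q_D - 67q_D.
Maximising: ∂π_D/∂q_D = 297/2 - q_D = 0, giving q_D = 297/2.
Then q_U = (301 - 297/2)/2 = 305/4.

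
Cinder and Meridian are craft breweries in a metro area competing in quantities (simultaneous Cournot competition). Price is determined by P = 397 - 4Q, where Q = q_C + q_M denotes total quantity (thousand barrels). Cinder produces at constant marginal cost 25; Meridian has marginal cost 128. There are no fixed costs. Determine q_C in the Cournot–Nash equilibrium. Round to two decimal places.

Cinder's profit: π_C = (397 - 4Q)q_C - (25q_C). Setting ∂π_C/∂q_C = 0: 372 - 8q_C - 4(q_M) = 0.
Meridian's profit: π_M = (397 - 4Q)q_M - (128q_M). Setting ∂π_M/∂q_M = 0: 269 - 8q_M - 4(q_C) = 0.
So q_C = (372 - 4q_M)/8 and q_M = (269 - 4q_C)/8.
Solving the pair: q_C = 475/12, q_M = 83/6.

39.58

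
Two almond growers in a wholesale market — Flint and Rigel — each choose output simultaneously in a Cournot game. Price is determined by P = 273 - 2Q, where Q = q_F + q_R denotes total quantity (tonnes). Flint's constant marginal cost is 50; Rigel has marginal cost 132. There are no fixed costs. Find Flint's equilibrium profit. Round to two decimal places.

Flint's profit: π_F = (273 - 2Q)q_F - (50q_F). Setting ∂π_F/∂q_F = 0: 223 - 4q_F - 2(q_R) = 0.
Rigel's first-order condition: 141 - 4q_R - 2(q_F) = 0.
Best responses: q_F = (223 - 2q_R)/4, q_R = (141 - 2q_F)/4.
Substituting one into the other gives q_F = 305/6 and q_R = 59/6.
Price P = 273 - 2·(182/3) = 455/3.
Flint's profit: (455/3 - 50)·(305/6) = 5168.0556.

5168.06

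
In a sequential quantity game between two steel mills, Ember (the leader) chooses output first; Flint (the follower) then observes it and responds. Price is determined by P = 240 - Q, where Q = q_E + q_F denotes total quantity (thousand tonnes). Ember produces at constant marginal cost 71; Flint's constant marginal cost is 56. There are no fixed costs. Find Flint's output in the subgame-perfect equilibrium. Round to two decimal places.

53.50

Solve by backward induction. Given q_E, the follower Flint maximises π_F = (240 - q_E - q_F)q_F - 56q_F.
∂π_F/∂q_F = 184 - q_E - 2q_F = 0 gives the reaction function q_F = (184 - q_E)/2.
The leader anticipates this reaction. Substituting into P = 240 - Q gives P = 148 - (1/2)q_E, so π_E = (148 - (1/2)q_E)q_E - 71q_E.
The leader's first-order condition 77 - q_E = 0 yields q_E = 77.
Then q_F = (184 - 77)/2 = 107/2.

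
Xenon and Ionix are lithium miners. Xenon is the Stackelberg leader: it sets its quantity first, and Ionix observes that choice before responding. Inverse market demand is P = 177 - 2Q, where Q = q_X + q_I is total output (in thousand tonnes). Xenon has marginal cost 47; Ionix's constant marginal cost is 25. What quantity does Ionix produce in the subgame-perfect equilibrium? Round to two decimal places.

24.50

Solve by backward induction. Given q_X, the follower Ionix maximises π_I = (177 - 2q_X - 2q_I)q_I - 25q_I.
∂π_I/∂q_I = 152 - 2q_X - 4q_I = 0 gives the reaction function q_I = (152 - 2q_X)/4.
The leader anticipates this reaction. Substituting into P = 177 - 2Q gives P = 101 - q_X, so π_X = (101 - q_X)q_X - 47q_X.
The leader's first-order condition 54 - 2q_X = 0 yields q_X = 27.
Then q_I = (152 - 2·27)/4 = 49/2.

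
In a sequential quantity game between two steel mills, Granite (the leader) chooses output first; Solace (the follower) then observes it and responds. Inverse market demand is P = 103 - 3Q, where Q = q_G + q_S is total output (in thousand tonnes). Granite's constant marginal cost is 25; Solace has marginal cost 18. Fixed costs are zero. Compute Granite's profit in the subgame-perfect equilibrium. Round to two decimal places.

210.04

Solve by backward induction. Given q_G, the follower Solace maximises π_S = (103 - 3q_G - 3q_S)q_S - 18q_S.
∂π_S/∂q_S = 85 - 3q_G - 6q_S = 0 gives the reaction function q_S = (85 - 3q_G)/6.
Granite substitutes q_S(q_G) into its own profit: π_G = q_G(103 - 3q_G - (85 - 3q_G)/2) - 25q_G = (121/2 - (3/2)q_G)q_G - 25q_G.
The leader's first-order condition 71/2 - 3q_G = 0 yields q_G = 71/6.
Then q_S = (85 - 3·(71/6))/6 = 33/4.
Price P = 103 - 3·(241/12) = 171/4.
Granite's profit: (171/4 - 25)·(71/6) = 210.0417.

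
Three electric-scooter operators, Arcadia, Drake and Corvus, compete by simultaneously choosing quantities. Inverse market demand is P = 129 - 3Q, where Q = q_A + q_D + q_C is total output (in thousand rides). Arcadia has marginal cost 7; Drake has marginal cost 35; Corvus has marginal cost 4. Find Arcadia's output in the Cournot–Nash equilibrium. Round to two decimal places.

Arcadia's profit: π_A = (129 - 3Q)q_A - (7q_A). Setting ∂π_A/∂q_A = 0: 122 - 6q_A - 3(q_D + q_C) = 0.
Drake's first-order condition: 94 - 6q_D - 3(q_A + q_C) = 0.
Corvus's first-order condition: 125 - 6q_C - 3(q_A + q_D) = 0.
Adding the 3 first-order conditions: 341 − 12Q = 0, so Q = 341/12.
Back-substituting: q_A = (122 − 341/4)/3 = 49/4, q_D = (94 − 341/4)/3 = 35/12, q_C = (125 − 341/4)/3 = 53/4.

12.25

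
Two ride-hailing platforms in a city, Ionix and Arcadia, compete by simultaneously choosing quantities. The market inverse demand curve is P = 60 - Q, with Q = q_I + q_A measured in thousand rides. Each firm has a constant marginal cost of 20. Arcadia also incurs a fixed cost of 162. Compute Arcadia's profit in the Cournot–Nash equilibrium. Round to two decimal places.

15.78

A representative firm's profit is π_i = q_i(60 - Q) - 20q_i.
First-order condition (treating rivals' output as given): 40 - 2q_i - q_j = 0.
With identical firms every q_j equals q_i, so q_j = q_i and 40 = 3q_i, giving q_i = 40/3.
Price P = 60 - 80/3 = 100/3.
Arcadia's profit: (100/3 - 20)·(40/3) - 162 = 142/9.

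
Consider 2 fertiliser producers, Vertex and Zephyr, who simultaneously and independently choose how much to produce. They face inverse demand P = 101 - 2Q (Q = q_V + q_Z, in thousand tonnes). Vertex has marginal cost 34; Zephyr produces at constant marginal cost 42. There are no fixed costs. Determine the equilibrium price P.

Vertex's profit: π_V = (101 - 2Q)q_V - (34q_V). Setting ∂π_V/∂q_V = 0: 67 - 4q_V - 2(q_Z) = 0.
Zephyr's profit: π_Z = (101 - 2Q)q_Z - (42q_Z). Setting ∂π_Z/∂q_Z = 0: 59 - 4q_Z - 2(q_V) = 0.
Rearranging gives the reaction functions q_V = (67 - 2q_Z)/4 and q_Z = (59 - 2q_V)/4.
Solving the pair: q_V = 25/2, q_Z = 17/2.
Total output Q = 21, so price P = 101 - 2·21 = 59.

59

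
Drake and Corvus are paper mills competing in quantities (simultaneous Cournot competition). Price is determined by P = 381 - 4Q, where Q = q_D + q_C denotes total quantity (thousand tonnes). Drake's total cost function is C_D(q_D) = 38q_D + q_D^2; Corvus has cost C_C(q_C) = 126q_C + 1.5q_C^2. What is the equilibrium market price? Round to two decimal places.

213.72

Drake's profit: π_D = (381 - 4Q)q_D - (38q_D + q_D²). Setting ∂π_D/∂q_D = 0: 343 - 10q_D - 4(q_C) = 0.
Corvus's first-order condition: 255 - 11q_C - 4(q_D) = 0.
So q_D = (343 - 4q_C)/10 and q_C = (255 - 4q_D)/11.
Solving the pair: q_D = 29.2872, q_C = 589/47.
Total output Q = 41.8191, so price P = 381 - 4·41.8191 = 213.7234.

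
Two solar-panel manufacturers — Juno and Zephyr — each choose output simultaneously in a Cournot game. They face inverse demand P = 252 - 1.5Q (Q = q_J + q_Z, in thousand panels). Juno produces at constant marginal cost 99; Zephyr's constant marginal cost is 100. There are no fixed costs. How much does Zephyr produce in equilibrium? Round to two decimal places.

33.56

Juno's profit: π_J = (252 - 1.5Q)q_J - (99q_J). Setting ∂π_J/∂q_J = 0: 153 - 3q_J - (3/2)(q_Z) = 0.
Zephyr's profit: π_Z = (252 - 1.5Q)q_Z - (100q_Z). Setting ∂π_Z/∂q_Z = 0: 152 - 3q_Z - (3/2)(q_J) = 0.
Rearranging gives the reaction functions q_J = (153 - (3/2)q_Z)/3 and q_Z = (152 - (3/2)q_J)/3.
Solving the pair: q_J = 308/9, q_Z = 302/9.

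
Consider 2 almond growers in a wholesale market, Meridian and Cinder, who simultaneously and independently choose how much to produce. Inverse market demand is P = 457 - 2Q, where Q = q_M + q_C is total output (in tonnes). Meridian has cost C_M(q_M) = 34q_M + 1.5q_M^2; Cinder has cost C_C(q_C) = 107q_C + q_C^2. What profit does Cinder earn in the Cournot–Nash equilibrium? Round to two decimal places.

5345.19

Meridian's profit: π_M = (457 - 2Q)q_M - (34q_M + (3/2)q_M²). Setting ∂π_M/∂q_M = 0: 423 - 7q_M - 2(q_C) = 0.
Cinder's first-order condition: 350 - 6q_C - 2(q_M) = 0.
Best responses: q_M = (423 - 2q_C)/7, q_C = (350 - 2q_M)/6.
Substituting one into the other gives q_M = 919/19 and q_C = 802/19.
Price P = 457 - 2·(1721/19) = 275.8421.
Cinder's profit: 275.8421·(802/19) - 107·(802/19) - (802/19)² = 5345.1856.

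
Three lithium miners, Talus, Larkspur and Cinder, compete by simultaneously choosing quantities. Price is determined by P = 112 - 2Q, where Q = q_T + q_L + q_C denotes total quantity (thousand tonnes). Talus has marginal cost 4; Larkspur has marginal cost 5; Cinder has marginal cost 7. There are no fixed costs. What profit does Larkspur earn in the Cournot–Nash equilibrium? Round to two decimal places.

364.50

Talus's profit: π_T = (112 - 2Q)q_T - (4q_T). Setting ∂π_T/∂q_T = 0: 108 - 4q_T - 2(q_L + q_C) = 0.
Larkspur's first-order condition: 107 - 4q_L - 2(q_T + q_C) = 0.
Cinder's first-order condition: 105 - 4q_C - 2(q_T + q_L) = 0.
Adding the 3 first-order conditions: 320 − 8Q = 0, so Q = 40.
Back-substituting: q_T = (108 − 80)/2 = 14, q_L = (107 − 80)/2 = 27/2, q_C = (105 − 80)/2 = 25/2.
Price P = 112 - 2·40 = 32.
Larkspur's profit: (32 - 5)·(27/2) = 729/2.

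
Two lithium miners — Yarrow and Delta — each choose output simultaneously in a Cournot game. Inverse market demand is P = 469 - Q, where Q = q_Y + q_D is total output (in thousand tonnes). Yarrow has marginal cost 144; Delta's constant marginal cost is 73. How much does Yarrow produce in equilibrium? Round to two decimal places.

Yarrow's profit: π_Y = (469 - Q)q_Y - (144q_Y). Setting ∂π_Y/∂q_Y = 0: 325 - 2q_Y - (q_D) = 0.
Delta's first-order condition: 396 - 2q_D - (q_Y) = 0.
Best responses: q_Y = (325 - q_D)/2, q_D = (396 - q_Y)/2.
Substituting one into the other gives q_Y = 254/3 and q_D = 467/3.

84.67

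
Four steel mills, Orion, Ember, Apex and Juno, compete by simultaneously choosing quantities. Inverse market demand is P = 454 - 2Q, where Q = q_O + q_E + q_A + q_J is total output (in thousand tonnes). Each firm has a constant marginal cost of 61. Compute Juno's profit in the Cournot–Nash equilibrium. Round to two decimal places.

A representative firm's profit is π_i = q_i(454 - 2Q) - 61q_i.
First-order condition (treating rivals' output as given): 393 - 4q_i - 2·Σ_{j≠i} q_j = 0.
With identical firms every q_j equals q_i, so Σ_{j≠i} q_j = 3q_i and 393 = 10q_i, giving q_i = 393/10.
Price P = 454 - 2·(786/5) = 698/5.
Juno's profit: (698/5 - 61)·(393/10) = 3088.9800.

3088.98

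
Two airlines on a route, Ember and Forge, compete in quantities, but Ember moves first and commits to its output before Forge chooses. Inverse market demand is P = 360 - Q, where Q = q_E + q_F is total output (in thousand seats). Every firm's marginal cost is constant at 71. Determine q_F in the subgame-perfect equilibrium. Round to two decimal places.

Solve by backward induction. Given q_E, the follower Forge maximises π_F = (360 - q_E - q_F)q_F - 71q_F.
Follower FOC: 289 - q_E - 2q_F = 0, so q_F(q_E) = (289 - q_E)/2.
Ember substitutes q_F(q_E) into its own profit: π_E = q_E(360 - q_E - (289 - q_E)/2) - 71q_E = (431/2 - (1/2)q_E)q_E - 71q_E.
Maximising: ∂π_E/∂q_E = 289/2 - q_E = 0, giving q_E = 289/2.
Then q_F = (289 - 289/2)/2 = 289/4.

72.25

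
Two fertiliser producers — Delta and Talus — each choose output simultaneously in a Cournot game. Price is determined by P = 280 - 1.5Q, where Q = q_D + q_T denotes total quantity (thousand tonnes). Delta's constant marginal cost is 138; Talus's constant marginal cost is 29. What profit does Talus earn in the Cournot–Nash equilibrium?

9600

Delta's profit: π_D = (280 - 1.5Q)q_D - (138q_D). Setting ∂π_D/∂q_D = 0: 142 - 3q_D - (3/2)(q_T) = 0.
Talus's profit: π_T = (280 - 1.5Q)q_T - (29q_T). Setting ∂π_T/∂q_T = 0: 251 - 3q_T - (3/2)(q_D) = 0.
So q_D = (142 - (3/2)q_T)/3 and q_T = (251 - (3/2)q_D)/3.
Substituting one into the other gives q_D = 22/3 and q_T = 80.
Price P = 280 - (3/2)·(262/3) = 149.
Talus's profit: (149 - 29)·80 = 9600.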